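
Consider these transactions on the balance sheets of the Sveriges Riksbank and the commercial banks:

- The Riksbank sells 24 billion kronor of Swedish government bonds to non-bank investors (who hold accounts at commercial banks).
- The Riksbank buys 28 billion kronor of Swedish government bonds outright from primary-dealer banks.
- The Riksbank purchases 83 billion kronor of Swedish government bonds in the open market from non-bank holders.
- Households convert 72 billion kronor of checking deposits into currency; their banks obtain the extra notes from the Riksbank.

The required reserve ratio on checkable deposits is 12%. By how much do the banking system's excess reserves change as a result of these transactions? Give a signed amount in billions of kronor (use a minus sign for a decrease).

Asset sale (to non-banks) 24 billion kronor: reserves −24B, deposits −24B.
OMO purchase (from banks) 28 billion kronor: reserves +28B, deposits 0.
Asset purchase (from non-banks) 83 billion kronor: reserves +83B, deposits +83B.
Currency withdrawal 72 billion kronor: reserves −72B, deposits −72B.
Totals: Δreserves = +15B, Δdeposits = −13B.
Δrequired reserves = 12% × −13B = −1.56B.
Δexcess reserves = Δreserves − Δrequired = +15B − (−1.56B) = +16.56 billion.

+16.56 billion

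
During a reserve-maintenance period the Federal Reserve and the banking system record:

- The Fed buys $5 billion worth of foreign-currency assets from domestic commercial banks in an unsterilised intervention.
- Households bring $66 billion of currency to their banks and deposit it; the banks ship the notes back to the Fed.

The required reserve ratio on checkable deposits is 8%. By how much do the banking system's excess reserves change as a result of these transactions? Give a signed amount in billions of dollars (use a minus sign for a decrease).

FX purchase $5 billion: reserves +$5B, deposits 0.
Currency deposit $66 billion: reserves +$66B, deposits +$66B.
Totals: Δreserves = +$71B, Δdeposits = +$66B.
Δrequired reserves = 8% × +$66B = +$5.28B.
Δexcess reserves = Δreserves − Δrequired = +$71B − (+$5.28B) = +$65.72 billion.

+$65.72 billion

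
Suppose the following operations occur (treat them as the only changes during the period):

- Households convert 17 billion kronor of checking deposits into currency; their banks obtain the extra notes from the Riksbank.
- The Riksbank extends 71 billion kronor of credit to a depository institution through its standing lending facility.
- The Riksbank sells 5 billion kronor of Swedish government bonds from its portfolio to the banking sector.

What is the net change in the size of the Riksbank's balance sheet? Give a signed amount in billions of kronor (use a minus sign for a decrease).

Currency withdrawal 17 billion kronor: only the composition of liabilities changes → 0.
Discount-window loan 71 billion kronor: a Riksbank asset is acquired → +71B.
OMO sale (to banks) 5 billion kronor: a Riksbank asset is shed → −5B.
Net: 0 + 71 − 5 = +66 billion.

+66 billion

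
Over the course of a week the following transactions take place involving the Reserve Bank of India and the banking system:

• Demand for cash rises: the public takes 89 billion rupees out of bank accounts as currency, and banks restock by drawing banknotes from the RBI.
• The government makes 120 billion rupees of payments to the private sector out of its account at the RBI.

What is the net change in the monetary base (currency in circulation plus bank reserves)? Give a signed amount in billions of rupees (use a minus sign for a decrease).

Currency withdrawal 89 billion rupees: just a shift between currency and reserves — both are base money → 0.
Government spending 120 billion rupees: a non-base liability converts back to reserves → +120B.
Net: 0 + 120 = +120 billion.

+120 billion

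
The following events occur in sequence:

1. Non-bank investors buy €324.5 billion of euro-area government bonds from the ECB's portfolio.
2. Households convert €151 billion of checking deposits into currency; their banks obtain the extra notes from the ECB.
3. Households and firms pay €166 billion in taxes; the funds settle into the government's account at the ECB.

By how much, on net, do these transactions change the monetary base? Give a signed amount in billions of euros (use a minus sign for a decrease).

-€490.5 billion

Asset sale (to non-banks) €324.5 billion: ECB balance sheet contracts → −€324.5B.
Currency withdrawal €151 billion: just a shift between currency and reserves — both are base money → 0.
Government account inflow €166 billion: reserves shift to a non-base liability → −€166B.
Net: −324.5 + 0 − 166 = -€490.5 billion.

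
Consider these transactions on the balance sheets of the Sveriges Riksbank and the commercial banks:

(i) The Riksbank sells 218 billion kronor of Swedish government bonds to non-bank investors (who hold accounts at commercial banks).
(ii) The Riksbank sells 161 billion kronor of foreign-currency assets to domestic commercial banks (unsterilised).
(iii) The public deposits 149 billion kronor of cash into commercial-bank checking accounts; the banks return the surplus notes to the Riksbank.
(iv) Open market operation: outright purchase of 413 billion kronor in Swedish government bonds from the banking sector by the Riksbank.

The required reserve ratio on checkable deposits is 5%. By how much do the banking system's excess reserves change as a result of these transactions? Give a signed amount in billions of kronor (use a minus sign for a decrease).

Asset sale (to non-banks) 218 billion kronor: reserves −218B, deposits −218B.
FX sale 161 billion kronor: reserves −161B, deposits 0.
Currency deposit 149 billion kronor: reserves +149B, deposits +149B.
OMO purchase (from banks) 413 billion kronor: reserves +413B, deposits 0.
Totals: Δreserves = +183B, Δdeposits = −69B.
Δrequired reserves = 5% × −69B = −3.45B.
Δexcess reserves = Δreserves − Δrequired = +183B − (−3.45B) = +186.45 billion.

+186.45 billion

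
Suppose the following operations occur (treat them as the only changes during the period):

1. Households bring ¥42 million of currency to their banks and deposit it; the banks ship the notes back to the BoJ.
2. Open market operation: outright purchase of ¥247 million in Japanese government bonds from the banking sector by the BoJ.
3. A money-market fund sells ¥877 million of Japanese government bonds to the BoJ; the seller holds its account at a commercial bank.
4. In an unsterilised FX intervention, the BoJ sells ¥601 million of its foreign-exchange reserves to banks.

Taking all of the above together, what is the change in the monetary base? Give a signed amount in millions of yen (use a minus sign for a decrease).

+¥523 million

Currency deposit ¥42 million: just a shift between currency and reserves — both are base money → 0.
OMO purchase (from banks) ¥247 million: BoJ balance sheet expands → +¥247M.
Asset purchase (from non-banks) ¥877 million: BoJ balance sheet expands → +¥877M.
FX sale ¥601 million: BoJ balance sheet contracts → −¥601M.
Net: 0 + 247 + 877 − 601 = +¥523 million.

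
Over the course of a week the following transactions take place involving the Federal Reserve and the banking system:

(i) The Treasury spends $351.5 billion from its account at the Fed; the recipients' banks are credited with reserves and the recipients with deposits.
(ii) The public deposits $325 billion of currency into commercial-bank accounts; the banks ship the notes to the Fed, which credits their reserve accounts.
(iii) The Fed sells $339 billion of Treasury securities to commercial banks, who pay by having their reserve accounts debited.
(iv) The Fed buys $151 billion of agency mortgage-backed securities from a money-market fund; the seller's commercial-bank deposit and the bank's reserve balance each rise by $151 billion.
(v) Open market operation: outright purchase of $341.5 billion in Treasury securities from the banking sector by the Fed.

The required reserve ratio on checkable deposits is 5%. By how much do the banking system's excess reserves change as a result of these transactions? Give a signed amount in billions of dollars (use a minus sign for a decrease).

Government spending $351.5 billion: reserves +$351.5B, deposits +$351.5B.
Currency deposit $325 billion: reserves +$325B, deposits +$325B.
OMO sale (to banks) $339 billion: reserves −$339B, deposits 0.
Asset purchase (from non-banks) $151 billion: reserves +$151B, deposits +$151B.
OMO purchase (from banks) $341.5 billion: reserves +$341.5B, deposits 0.
Totals: Δreserves = +$830B, Δdeposits = +$827.5B.
Δrequired reserves = 5% × +$827.5B = +$41.375B.
Δexcess reserves = Δreserves − Δrequired = +$830B − (+$41.375B) = +$788.625 billion.

+$788.625 billion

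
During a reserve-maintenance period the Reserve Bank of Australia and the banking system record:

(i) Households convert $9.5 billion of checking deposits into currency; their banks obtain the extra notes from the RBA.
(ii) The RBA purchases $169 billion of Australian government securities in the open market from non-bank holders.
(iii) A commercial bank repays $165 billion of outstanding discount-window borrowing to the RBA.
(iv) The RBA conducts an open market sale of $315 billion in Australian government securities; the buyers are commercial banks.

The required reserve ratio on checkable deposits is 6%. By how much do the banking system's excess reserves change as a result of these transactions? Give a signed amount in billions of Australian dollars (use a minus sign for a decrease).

Currency withdrawal $9.5 billion: reserves −$9.5B, deposits −$9.5B.
Asset purchase (from non-banks) $169 billion: reserves +$169B, deposits +$169B.
Discount-window repayment $165 billion: reserves −$165B, deposits 0.
OMO sale (to banks) $315 billion: reserves −$315B, deposits 0.
Totals: Δreserves = −$320.5B, Δdeposits = +$159.5B.
Δrequired reserves = 6% × +$159.5B = +$9.57B.
Δexcess reserves = Δreserves − Δrequired = −$320.5B − (+$9.57B) = -$330.07 billion.

-$330.07 billion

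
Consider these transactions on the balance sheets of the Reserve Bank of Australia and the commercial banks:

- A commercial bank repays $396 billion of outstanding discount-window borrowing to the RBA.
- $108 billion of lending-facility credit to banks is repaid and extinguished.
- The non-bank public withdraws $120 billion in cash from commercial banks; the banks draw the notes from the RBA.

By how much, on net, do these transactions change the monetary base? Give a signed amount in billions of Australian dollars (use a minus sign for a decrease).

Discount-window repayment $396 billion: RBA balance sheet contracts → −$396B.
Discount-window repayment $108 billion: RBA balance sheet contracts → −$108B.
Currency withdrawal $120 billion: just a shift between currency and reserves — both are base money → 0.
Net: −396 − 108 + 0 = -$504 billion.

-$504 billion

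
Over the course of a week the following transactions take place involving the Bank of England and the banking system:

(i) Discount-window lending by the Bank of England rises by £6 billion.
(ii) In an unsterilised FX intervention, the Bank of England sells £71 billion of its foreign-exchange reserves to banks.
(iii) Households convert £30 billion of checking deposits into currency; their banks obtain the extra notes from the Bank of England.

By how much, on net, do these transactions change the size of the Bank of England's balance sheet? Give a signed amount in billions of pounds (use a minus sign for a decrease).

Discount-window loan £6 billion: a Bank of England asset is acquired → +£6B.
FX sale £71 billion: a Bank of England asset is shed → −£71B.
Currency withdrawal £30 billion: only the composition of liabilities changes → 0.
Net: 6 − 71 + 0 = -£65 billion.

-£65 billion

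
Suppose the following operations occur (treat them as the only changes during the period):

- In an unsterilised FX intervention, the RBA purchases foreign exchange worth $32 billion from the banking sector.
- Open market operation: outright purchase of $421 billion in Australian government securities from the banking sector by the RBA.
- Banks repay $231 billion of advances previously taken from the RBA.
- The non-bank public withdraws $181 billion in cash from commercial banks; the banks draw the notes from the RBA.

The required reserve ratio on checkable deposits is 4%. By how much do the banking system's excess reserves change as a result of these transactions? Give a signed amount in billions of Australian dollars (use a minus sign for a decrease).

+$48.24 billion

FX purchase $32 billion: reserves +$32B, deposits 0.
OMO purchase (from banks) $421 billion: reserves +$421B, deposits 0.
Discount-window repayment $231 billion: reserves −$231B, deposits 0.
Currency withdrawal $181 billion: reserves −$181B, deposits −$181B.
Totals: Δreserves = +$41B, Δdeposits = −$181B.
Δrequired reserves = 4% × −$181B = −$7.24B.
Δexcess reserves = Δreserves − Δrequired = +$41B − (−$7.24B) = +$48.24 billion.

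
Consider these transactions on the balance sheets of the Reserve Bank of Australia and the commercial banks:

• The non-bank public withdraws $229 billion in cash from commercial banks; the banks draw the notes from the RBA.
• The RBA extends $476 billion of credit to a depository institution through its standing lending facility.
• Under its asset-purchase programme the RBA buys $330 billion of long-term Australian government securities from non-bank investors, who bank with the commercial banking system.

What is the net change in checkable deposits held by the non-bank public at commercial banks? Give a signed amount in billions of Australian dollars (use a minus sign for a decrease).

+$101 billion

Currency withdrawal $229 billion: non-bank counterparties' bank balances fall → −$229B.
Discount-window loan $476 billion: the counterparty is a bank, so public deposits are unchanged → 0.
Asset purchase (from non-banks) $330 billion: non-bank counterparties' bank balances rise → +$330B.
Net: −229 + 0 + 330 = +$101 billion.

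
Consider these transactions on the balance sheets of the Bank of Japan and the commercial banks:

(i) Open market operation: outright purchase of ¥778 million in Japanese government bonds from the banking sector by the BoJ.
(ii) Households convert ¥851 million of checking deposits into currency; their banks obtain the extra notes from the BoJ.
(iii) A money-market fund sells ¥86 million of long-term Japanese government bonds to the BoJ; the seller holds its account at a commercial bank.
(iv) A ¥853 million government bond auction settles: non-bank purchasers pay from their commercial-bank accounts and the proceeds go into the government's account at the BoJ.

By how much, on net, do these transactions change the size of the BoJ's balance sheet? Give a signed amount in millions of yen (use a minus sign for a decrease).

BoJ balance sheet:
  Assets:      Securities +¥864M
  Liabilities: Bank reserves −¥840M, Currency in circulation +¥851M, Government deposits +¥853M
Change in total BoJ assets = +¥864 million.

+¥864 million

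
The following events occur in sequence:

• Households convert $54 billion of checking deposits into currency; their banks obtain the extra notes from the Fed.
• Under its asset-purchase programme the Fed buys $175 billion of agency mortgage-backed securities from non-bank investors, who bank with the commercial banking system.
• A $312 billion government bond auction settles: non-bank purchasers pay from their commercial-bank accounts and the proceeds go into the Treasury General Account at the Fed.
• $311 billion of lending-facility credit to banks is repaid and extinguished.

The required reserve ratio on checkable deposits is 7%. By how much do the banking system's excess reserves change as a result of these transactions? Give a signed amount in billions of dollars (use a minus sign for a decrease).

-$488.63 billion

Currency withdrawal $54 billion: reserves −$54B, deposits −$54B.
Asset purchase (from non-banks) $175 billion: reserves +$175B, deposits +$175B.
Government account inflow $312 billion: reserves −$312B, deposits −$312B.
Discount-window repayment $311 billion: reserves −$311B, deposits 0.
Totals: Δreserves = −$502B, Δdeposits = −$191B.
Δrequired reserves = 7% × −$191B = −$13.37B.
Δexcess reserves = Δreserves − Δrequired = −$502B − (−$13.37B) = -$488.63 billion.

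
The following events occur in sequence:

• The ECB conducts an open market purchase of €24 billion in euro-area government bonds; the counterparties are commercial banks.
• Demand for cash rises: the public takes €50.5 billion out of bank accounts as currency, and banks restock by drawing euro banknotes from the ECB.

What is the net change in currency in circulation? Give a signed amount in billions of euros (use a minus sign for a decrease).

OMO purchase (from banks) €24 billion: no currency enters or leaves circulation → 0.
Currency withdrawal €50.5 billion: notes leave the central bank → +€50.5B.
Net: 0 + 50.5 = +€50.5 billion.

+€50.5 billion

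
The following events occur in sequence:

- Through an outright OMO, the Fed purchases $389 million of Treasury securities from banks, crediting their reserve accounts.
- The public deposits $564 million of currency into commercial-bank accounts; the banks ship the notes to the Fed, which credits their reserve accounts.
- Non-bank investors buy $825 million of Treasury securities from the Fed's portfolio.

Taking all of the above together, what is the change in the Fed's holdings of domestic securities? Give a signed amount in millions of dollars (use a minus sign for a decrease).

Fed balance sheet:
  Assets:      Securities −$436M
  Liabilities: Bank reserves +$128M, Currency in circulation −$564M
So the change in the Fed's holdings of domestic securities is -$436 million.

-$436 million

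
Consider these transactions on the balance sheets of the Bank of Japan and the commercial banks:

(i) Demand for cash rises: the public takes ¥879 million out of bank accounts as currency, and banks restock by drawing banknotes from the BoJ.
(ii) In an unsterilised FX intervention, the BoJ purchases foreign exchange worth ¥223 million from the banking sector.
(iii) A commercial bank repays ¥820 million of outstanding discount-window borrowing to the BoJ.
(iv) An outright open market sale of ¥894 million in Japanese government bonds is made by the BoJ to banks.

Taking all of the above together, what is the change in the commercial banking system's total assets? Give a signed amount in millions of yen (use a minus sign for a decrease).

Currency withdrawal ¥879 million: bank balance sheets shrink → −¥879M.
FX purchase ¥223 million: just an asset swap on bank balance sheets → 0.
Discount-window repayment ¥820 million: bank balance sheets shrink → −¥820M.
OMO sale (to banks) ¥894 million: just an asset swap on bank balance sheets → 0.
Net: −879 + 0 − 820 + 0 = -¥1699 million.

-¥1699 million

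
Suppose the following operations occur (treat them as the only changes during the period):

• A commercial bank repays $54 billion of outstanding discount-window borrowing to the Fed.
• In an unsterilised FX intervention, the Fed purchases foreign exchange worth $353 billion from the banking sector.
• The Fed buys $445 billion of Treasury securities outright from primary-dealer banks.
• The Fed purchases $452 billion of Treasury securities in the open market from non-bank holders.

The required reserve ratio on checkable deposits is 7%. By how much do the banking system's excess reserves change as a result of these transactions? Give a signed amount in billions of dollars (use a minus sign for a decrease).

Discount-window repayment $54 billion: reserves −$54B, deposits 0.
FX purchase $353 billion: reserves +$353B, deposits 0.
OMO purchase (from banks) $445 billion: reserves +$445B, deposits 0.
Asset purchase (from non-banks) $452 billion: reserves +$452B, deposits +$452B.
Totals: Δreserves = +$1196B, Δdeposits = +$452B.
Δrequired reserves = 7% × +$452B = +$31.64B.
Δexcess reserves = Δreserves − Δrequired = +$1196B − (+$31.64B) = +$1164.36 billion.

+$1164.36 billion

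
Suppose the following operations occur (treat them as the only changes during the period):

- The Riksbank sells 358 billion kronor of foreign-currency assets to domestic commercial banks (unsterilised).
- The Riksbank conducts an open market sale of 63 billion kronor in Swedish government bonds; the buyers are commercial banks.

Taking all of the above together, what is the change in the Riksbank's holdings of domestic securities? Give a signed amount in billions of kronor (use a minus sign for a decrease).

Riksbank balance sheet:
  Assets:      Securities −63B, Foreign assets −358B
  Liabilities: Bank reserves −421B
Commercial banking system:
  Assets:      Reserves at CB −421B, Securities +63B, Foreign assets +358B
  Liabilities: no change
So the change in the Riksbank's holdings of domestic securities is -63 billion.

-63 billion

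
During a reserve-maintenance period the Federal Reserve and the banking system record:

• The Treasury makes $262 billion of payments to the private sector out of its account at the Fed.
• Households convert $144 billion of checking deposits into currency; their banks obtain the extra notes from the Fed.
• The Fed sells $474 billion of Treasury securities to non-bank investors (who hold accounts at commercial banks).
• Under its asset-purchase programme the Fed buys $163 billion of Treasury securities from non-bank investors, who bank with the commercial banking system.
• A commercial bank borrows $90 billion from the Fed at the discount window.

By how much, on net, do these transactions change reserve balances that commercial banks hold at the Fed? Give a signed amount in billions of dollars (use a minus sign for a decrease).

-$103 billion

Fed balance sheet:
  Assets:      Securities −$311B, Loans to banks +$90B
  Liabilities: Bank reserves −$103B, Currency in circulation +$144B, Government deposits −$262B
Commercial banking system:
  Assets:      Reserves at CB −$103B
  Liabilities: Checkable deposits −$193B, Borrowings from CB +$90B
So the change in reserve balances that commercial banks hold at the Fed is -$103 billion.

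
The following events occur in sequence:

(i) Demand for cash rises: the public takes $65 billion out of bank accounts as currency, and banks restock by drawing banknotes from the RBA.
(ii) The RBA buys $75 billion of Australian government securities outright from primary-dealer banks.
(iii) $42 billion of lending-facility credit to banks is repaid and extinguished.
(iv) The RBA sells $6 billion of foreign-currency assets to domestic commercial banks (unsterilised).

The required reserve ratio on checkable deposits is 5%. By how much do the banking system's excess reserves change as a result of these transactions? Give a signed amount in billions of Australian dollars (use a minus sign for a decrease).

Currency withdrawal $65 billion: reserves −$65B, deposits −$65B.
OMO purchase (from banks) $75 billion: reserves +$75B, deposits 0.
Discount-window repayment $42 billion: reserves −$42B, deposits 0.
FX sale $6 billion: reserves −$6B, deposits 0.
Totals: Δreserves = −$38B, Δdeposits = −$65B.
Δrequired reserves = 5% × −$65B = −$3.25B.
Δexcess reserves = Δreserves − Δrequired = −$38B − (−$3.25B) = -$34.75 billion.

-$34.75 billion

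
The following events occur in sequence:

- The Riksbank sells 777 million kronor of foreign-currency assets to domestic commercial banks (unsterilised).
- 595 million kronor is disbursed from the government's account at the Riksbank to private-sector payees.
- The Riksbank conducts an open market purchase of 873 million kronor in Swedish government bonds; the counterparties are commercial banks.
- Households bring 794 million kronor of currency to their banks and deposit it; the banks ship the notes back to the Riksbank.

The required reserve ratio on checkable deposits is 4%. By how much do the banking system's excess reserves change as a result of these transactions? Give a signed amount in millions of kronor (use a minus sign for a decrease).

FX sale 777 million kronor: reserves −777M, deposits 0.
Government spending 595 million kronor: reserves +595M, deposits +595M.
OMO purchase (from banks) 873 million kronor: reserves +873M, deposits 0.
Currency deposit 794 million kronor: reserves +794M, deposits +794M.
Totals: Δreserves = +1485M, Δdeposits = +1389M.
Δrequired reserves = 4% × +1389M = +55.56M.
Δexcess reserves = Δreserves − Δrequired = +1485M − (+55.56M) = +1429.44 million.

+1429.44 million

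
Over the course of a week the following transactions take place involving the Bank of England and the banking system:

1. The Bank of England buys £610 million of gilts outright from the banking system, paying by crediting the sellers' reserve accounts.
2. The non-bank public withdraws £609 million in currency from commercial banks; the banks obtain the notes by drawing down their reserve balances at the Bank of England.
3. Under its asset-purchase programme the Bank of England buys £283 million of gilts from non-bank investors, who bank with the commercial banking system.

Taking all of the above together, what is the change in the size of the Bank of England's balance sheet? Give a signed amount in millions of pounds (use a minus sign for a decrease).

OMO purchase (from banks) £610 million: a Bank of England asset is acquired → +£610M.
Currency withdrawal £609 million: only the composition of liabilities changes → 0.
Asset purchase (from non-banks) £283 million: a Bank of England asset is acquired → +£283M.
Net: 610 + 0 + 283 = +£893 million.

+£893 million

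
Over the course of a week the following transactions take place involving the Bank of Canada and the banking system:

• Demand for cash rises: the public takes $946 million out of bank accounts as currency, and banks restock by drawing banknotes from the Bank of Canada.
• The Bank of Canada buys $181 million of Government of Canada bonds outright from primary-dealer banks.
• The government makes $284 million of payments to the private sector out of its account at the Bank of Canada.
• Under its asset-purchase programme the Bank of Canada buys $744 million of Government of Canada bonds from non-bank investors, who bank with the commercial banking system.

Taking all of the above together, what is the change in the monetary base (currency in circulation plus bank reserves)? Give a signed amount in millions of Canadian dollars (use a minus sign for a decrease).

+$1209 million

Bank of Canada balance sheet:
  Assets:      Securities +$925M
  Liabilities: Bank reserves +$263M, Currency in circulation +$946M, Government deposits −$284M
Commercial banking system:
  Assets:      Reserves at CB +$263M, Securities −$181M
  Liabilities: Checkable deposits +$82M
Monetary base = currency + reserves: +$946M + (+$263M) = +$1209 million.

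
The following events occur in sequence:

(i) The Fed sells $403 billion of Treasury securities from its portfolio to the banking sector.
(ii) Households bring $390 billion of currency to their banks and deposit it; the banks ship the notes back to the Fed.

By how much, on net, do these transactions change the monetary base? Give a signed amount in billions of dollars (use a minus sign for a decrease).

-$403 billion

OMO sale (to banks) $403 billion: Fed balance sheet contracts → −$403B.
Currency deposit $390 billion: just a shift between currency and reserves — both are base money → 0.
Net: −403 + 0 = -$403 billion.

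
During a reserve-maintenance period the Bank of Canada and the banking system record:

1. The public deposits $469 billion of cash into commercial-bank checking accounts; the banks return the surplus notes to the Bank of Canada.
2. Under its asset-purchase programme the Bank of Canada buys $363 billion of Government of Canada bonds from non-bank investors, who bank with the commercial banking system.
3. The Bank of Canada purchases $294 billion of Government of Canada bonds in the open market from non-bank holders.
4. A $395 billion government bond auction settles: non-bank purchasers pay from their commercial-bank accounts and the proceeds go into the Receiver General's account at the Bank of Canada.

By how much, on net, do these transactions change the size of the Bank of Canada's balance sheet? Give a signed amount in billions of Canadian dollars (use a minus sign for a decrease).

+$657 billion

Currency deposit $469 billion: only the composition of liabilities changes → 0.
Asset purchase (from non-banks) $363 billion: a Bank of Canada asset is acquired → +$363B.
Asset purchase (from non-banks) $294 billion: a Bank of Canada asset is acquired → +$294B.
Government account inflow $395 billion: only the composition of liabilities changes → 0.
Net: 0 + 363 + 294 + 0 = +$657 billion.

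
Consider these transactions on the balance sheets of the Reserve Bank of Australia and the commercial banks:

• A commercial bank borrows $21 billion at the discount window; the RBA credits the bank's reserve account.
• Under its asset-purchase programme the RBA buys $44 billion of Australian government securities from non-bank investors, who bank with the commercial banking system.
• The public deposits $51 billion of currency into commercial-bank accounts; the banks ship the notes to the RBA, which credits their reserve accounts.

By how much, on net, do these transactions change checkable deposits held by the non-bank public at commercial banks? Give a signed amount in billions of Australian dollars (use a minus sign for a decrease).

RBA balance sheet:
  Assets:      Securities +$44B, Loans to banks +$21B
  Liabilities: Bank reserves +$116B, Currency in circulation −$51B
Commercial banking system:
  Assets:      Reserves at CB +$116B
  Liabilities: Checkable deposits +$95B, Borrowings from CB +$21B
So the change in checkable deposits held by the non-bank public at commercial banks is +$95 billion.

+$95 billion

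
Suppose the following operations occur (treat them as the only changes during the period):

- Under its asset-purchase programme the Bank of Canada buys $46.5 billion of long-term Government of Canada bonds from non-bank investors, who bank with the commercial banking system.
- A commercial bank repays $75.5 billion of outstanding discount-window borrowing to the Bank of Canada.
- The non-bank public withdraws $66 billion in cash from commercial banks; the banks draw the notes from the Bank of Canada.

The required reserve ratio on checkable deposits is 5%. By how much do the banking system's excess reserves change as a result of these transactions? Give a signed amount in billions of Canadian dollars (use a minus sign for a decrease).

Asset purchase (from non-banks) $46.5 billion: reserves +$46.5B, deposits +$46.5B.
Discount-window repayment $75.5 billion: reserves −$75.5B, deposits 0.
Currency withdrawal $66 billion: reserves −$66B, deposits −$66B.
Totals: Δreserves = −$95B, Δdeposits = −$19.5B.
Δrequired reserves = 5% × −$19.5B = −$0.975B.
Δexcess reserves = Δreserves − Δrequired = −$95B − (−$0.975B) = -$94.025 billion.

-$94.025 billion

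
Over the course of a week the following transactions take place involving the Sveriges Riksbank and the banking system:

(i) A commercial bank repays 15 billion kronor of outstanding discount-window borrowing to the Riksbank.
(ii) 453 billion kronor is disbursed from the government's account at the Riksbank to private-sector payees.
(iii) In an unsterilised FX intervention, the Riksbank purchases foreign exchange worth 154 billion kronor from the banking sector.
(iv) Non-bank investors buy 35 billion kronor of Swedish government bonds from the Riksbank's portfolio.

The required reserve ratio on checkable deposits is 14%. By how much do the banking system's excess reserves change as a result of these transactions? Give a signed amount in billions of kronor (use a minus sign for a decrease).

Discount-window repayment 15 billion kronor: reserves −15B, deposits 0.
Government spending 453 billion kronor: reserves +453B, deposits +453B.
FX purchase 154 billion kronor: reserves +154B, deposits 0.
Asset sale (to non-banks) 35 billion kronor: reserves −35B, deposits −35B.
Totals: Δreserves = +557B, Δdeposits = +418B.
Δrequired reserves = 14% × +418B = +58.52B.
Δexcess reserves = Δreserves − Δrequired = +557B − (+58.52B) = +498.48 billion.

+498.48 billion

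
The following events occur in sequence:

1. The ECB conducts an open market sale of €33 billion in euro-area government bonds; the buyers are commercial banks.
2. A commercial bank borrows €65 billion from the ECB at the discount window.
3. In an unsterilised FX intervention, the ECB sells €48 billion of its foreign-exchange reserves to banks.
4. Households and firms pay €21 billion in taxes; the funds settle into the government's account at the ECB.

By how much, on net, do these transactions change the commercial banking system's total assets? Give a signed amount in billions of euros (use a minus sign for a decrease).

+€44 billion

OMO sale (to banks) €33 billion: just an asset swap on bank balance sheets → 0.
Discount-window loan €65 billion: bank balance sheets expand → +€65B.
FX sale €48 billion: just an asset swap on bank balance sheets → 0.
Government account inflow €21 billion: bank balance sheets shrink → −€21B.
Net: 0 + 65 + 0 − 21 = +€44 billion.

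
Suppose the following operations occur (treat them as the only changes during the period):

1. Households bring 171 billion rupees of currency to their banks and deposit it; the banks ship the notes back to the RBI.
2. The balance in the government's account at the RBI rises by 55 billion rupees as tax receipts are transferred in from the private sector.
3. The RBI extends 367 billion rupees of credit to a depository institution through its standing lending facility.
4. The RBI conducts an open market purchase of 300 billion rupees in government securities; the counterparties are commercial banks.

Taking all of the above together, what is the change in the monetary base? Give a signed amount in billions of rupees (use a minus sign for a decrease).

+612 billion

Currency deposit 171 billion rupees: just a shift between currency and reserves — both are base money → 0.
Government account inflow 55 billion rupees: reserves shift to a non-base liability → −55B.
Discount-window loan 367 billion rupees: RBI balance sheet expands → +367B.
OMO purchase (from banks) 300 billion rupees: RBI balance sheet expands → +300B.
Net: 0 − 55 + 367 + 300 = +612 billion.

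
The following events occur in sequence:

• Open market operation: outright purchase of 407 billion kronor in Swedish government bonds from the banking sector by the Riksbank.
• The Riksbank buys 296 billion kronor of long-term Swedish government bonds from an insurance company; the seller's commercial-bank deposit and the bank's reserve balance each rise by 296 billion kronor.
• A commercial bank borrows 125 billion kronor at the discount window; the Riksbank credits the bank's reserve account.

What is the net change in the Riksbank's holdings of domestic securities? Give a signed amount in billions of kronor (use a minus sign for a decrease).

+703 billion

OMO purchase (from banks) 407 billion kronor: securities added to the Riksbank's portfolio → +407B.
Asset purchase (from non-banks) 296 billion kronor: securities added to the Riksbank's portfolio → +296B.
Discount-window loan 125 billion kronor: the Riksbank's securities portfolio is untouched → 0.
Net: 407 + 296 + 0 = +703 billion.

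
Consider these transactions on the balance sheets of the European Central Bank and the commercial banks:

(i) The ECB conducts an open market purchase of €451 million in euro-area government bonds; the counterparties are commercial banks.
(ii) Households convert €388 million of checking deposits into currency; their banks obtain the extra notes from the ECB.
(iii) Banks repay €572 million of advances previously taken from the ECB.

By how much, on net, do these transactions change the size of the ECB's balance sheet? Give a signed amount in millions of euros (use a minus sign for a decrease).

OMO purchase (from banks) €451 million: an ECB asset is acquired → +€451M.
Currency withdrawal €388 million: only the composition of liabilities changes → 0.
Discount-window repayment €572 million: an ECB asset is shed → −€572M.
Net: 451 + 0 − 572 = -€121 million.

-€121 million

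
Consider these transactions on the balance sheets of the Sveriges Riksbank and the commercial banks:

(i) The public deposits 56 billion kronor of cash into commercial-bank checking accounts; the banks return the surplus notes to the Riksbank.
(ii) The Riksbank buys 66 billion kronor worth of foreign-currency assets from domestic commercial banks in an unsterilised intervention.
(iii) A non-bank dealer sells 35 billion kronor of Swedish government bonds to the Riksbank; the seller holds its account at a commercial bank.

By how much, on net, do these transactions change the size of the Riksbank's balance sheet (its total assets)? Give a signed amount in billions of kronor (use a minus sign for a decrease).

+101 billion

Riksbank balance sheet:
  Assets:      Securities +35B, Foreign assets +66B
  Liabilities: Bank reserves +157B, Currency in circulation −56B
Commercial banking system:
  Assets:      Reserves at CB +157B, Foreign assets −66B
  Liabilities: Checkable deposits +91B
Change in total Riksbank assets = +101 billion.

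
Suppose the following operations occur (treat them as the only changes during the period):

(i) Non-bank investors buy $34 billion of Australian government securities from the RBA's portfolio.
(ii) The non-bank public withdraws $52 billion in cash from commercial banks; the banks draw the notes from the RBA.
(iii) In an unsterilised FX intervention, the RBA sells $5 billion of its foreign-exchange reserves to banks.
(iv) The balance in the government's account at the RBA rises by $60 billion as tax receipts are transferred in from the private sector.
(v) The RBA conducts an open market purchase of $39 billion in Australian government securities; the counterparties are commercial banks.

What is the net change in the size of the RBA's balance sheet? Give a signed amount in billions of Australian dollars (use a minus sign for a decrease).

RBA balance sheet:
  Assets:      Securities +$5B, Foreign assets −$5B
  Liabilities: Bank reserves −$112B, Currency in circulation +$52B, Government deposits +$60B
Commercial banking system:
  Assets:      Reserves at CB −$112B, Securities −$39B, Foreign assets +$5B
  Liabilities: Checkable deposits −$146B
Change in total RBA assets = $0 (no change).

$0 (no change)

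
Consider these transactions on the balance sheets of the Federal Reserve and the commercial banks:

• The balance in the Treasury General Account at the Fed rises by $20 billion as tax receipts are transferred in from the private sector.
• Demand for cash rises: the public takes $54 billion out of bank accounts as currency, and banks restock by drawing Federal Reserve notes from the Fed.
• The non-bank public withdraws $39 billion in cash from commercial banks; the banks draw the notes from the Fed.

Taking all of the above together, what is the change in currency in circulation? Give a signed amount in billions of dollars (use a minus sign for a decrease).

+$93 billion

Government account inflow $20 billion: no currency enters or leaves circulation → 0.
Currency withdrawal $54 billion: notes leave the central bank → +$54B.
Currency withdrawal $39 billion: notes leave the central bank → +$39B.
Net: 0 + 54 + 39 = +$93 billion.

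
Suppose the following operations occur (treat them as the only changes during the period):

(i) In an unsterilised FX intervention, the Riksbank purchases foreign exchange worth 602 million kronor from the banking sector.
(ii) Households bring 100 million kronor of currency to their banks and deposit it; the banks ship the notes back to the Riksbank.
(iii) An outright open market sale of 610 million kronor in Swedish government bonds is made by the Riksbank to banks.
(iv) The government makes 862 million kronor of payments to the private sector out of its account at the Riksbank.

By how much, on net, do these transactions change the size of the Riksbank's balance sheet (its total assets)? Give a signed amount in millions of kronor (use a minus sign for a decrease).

Riksbank balance sheet:
  Assets:      Securities −610M, Foreign assets +602M
  Liabilities: Bank reserves +954M, Currency in circulation −100M, Government deposits −862M
Change in total Riksbank assets = -8 million.

-8 million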